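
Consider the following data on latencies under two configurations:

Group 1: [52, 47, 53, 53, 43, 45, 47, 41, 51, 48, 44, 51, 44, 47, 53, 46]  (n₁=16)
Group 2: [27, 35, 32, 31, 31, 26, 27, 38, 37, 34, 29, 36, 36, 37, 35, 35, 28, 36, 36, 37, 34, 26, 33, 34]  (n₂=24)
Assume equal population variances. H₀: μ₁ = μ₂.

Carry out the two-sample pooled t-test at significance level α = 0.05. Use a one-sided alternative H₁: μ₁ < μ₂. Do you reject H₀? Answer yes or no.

x̄₁=47.812, s₁=3.920, n₁=16
x̄₂=32.917, s₂=3.866, n₂=24
s_p² = [15·3.920² + 23·3.866²]/38 = 15.1124
SE = √(s_p²·(1/16+1/24)) = 1.2547
t = (47.812−32.917)/1.2547 = 11.8723
df = 38
p-value (one-sided, H₁ less) = 1.00000
At α=0.05: p ≥ α → fail to reject H₀

reject H₀: no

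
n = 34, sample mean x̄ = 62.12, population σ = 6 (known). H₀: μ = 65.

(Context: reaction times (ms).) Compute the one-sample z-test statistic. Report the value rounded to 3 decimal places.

SE = σ/√n = 6/√34 = 1.0290
z = (x̄−μ₀)/SE = (62.12−65)/1.0290 = -2.7989

test statistic = -2.799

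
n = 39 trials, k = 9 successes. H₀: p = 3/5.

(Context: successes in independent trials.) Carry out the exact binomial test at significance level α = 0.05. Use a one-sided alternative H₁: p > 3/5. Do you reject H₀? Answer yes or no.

Exact binomial: n=39, k=9, p₀=3/5=0.6000
P(X≥9) from Σ C(n,i)·p₀^i·(1−p₀)^(n−i)
p-value (one-sided, H₁ greater) = 1.00000
At α=0.05: p ≥ α → fail to reject H₀

reject H₀: no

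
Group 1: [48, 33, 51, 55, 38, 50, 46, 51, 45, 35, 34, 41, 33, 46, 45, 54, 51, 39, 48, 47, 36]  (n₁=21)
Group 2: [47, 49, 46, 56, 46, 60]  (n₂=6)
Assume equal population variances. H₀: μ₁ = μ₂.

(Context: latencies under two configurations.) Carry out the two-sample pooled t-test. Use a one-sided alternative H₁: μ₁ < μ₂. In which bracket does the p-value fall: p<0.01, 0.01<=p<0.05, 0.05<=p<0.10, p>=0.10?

x̄₁=44.095, s₁=7.113, n₁=21
x̄₂=50.667, s₂=5.922, n₂=6
s_p² = [20·7.113² + 5·5.922²]/25 = 47.4857
SE = √(s_p²·(1/21+1/6)) = 3.1899
t = (44.095−50.667)/3.1899 = -2.0601
df = 25
p-value (one-sided, H₁ less) = 0.02497
→ bracket: 0.01<=p<0.05

p-value bracket: 0.01<=p<0.05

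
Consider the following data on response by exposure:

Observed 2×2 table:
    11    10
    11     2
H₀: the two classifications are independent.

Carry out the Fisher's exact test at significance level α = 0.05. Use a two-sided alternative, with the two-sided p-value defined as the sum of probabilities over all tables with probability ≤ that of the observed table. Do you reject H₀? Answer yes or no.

Margins: r₁=21, r₂=13, c₁=22, c₂=12, n=34
p_obs = C(21,11)·C(13,11)/C(34,22); sum pmf over tables with pmf ≤ p_obs
p-value (two-sided) = 0.07496
At α=0.05: p ≥ α → fail to reject H₀

reject H₀: no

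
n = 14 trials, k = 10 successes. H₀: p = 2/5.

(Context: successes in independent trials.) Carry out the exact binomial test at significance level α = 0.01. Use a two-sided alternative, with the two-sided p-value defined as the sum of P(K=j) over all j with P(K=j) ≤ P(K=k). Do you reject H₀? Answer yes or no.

Exact binomial: n=14, k=10, p₀=2/5=0.4000
P(X=j) = C(n,j)·p₀^j·(1−p₀)^(n−j); p = Σ P(X=j) over j with P(X=j) ≤ P(X=10)
p-value (two-sided) = 0.02561
At α=0.01: p ≥ α → fail to reject H₀

reject H₀: no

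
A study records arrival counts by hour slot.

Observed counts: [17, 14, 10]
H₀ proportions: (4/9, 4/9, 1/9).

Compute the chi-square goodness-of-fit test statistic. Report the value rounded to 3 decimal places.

test statistic = 7.567

n = 41; E_i = n·p_i = [18.22, 18.22, 4.56]
χ² = (17−18.22)²/18.22 + (14−18.22)²/18.22 + (10−4.56)²/4.56 = 7.5671
df = 2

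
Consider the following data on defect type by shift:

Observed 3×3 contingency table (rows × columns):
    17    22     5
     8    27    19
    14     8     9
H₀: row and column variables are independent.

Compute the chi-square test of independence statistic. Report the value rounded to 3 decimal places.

Row totals [44, 54, 31], col totals [39, 57, 33], n=129
χ² = (17−13.30)²/13.30 + (22−19.44)²/19.44 + (5−11.26)²/11.26 + (8−16.33)²/16.33 + (27−23.86)²/23.86 + (19−13.81)²/13.81 + (14−9.37)²/9.37 + (8−13.70)²/13.70 + (9−7.93)²/7.93 = 16.2467
df = 4

test statistic = 16.247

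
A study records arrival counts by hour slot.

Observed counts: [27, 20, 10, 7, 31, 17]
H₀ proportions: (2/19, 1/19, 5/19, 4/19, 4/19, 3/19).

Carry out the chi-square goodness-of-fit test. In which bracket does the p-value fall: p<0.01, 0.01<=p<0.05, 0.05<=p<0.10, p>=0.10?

n = 112; E_i = n·p_i = [11.79, 5.89, 29.47, 23.58, 23.58, 17.68]
χ² = (27−11.79)²/11.79 + (20−5.89)²/5.89 + (10−29.47)²/29.47 + (7−23.58)²/23.58 + (31−23.58)²/23.58 + (17−17.68)²/17.68 = 80.2619
df = 5
p-value (upper-tail) = 0.00000
→ bracket: p<0.01

p-value bracket: p<0.01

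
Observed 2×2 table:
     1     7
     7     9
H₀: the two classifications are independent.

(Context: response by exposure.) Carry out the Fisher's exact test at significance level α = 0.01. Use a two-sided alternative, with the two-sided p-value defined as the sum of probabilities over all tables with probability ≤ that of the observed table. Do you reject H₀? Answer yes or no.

reject H₀: no

Margins: r₁=8, r₂=16, c₁=8, c₂=16, n=24
p_obs = C(8,1)·C(16,7)/C(24,8); sum pmf over tables with pmf ≤ p_obs
p-value (two-sided) = 0.18932
At α=0.01: p ≥ α → fail to reject H₀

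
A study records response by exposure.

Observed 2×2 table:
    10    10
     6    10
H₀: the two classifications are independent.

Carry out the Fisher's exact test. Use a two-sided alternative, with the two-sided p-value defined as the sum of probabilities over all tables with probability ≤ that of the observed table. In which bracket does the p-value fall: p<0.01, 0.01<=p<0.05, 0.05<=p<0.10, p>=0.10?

p-value bracket: p>=0.10

Margins: r₁=20, r₂=16, c₁=16, c₂=20, n=36
p_obs = C(20,10)·C(16,6)/C(36,16); sum pmf over tables with pmf ≤ p_obs
p-value (two-sided) = 0.51522
→ bracket: p>=0.10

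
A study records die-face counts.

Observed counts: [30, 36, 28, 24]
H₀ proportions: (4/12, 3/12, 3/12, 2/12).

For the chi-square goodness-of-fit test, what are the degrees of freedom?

df = k − 1 = 4 − 1 = 3

degrees of freedom = 3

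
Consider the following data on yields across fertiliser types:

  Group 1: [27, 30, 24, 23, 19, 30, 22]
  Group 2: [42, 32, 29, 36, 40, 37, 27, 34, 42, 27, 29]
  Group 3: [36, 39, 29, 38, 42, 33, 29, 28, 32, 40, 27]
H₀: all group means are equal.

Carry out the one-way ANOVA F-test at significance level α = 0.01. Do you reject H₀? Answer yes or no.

Group means [25.00, 34.09, 33.91], grand mean 31.828
SSB = Σnᵢ(x̄ᵢ−x̄)² = 430.320; SSW = ΣΣ(x−x̄ᵢ)² = 717.818
MSB = 430.320/2 = 215.1599; MSW = 717.818/26 = 27.6084
F = MSB/MSW = 7.7933
df = (2, 26)
p-value (upper-tail) = 0.00223
At α=0.01: p < α → reject H₀

reject H₀: yes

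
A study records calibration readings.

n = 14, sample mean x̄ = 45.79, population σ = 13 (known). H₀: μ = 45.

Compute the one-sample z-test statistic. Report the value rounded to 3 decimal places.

test statistic = 0.227

SE = σ/√n = 13/√14 = 3.4744
z = (x̄−μ₀)/SE = (45.79−45)/3.4744 = 0.2274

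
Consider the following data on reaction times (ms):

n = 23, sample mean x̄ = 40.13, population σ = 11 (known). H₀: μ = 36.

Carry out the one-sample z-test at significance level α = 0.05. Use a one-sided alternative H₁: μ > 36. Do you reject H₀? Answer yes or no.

reject H₀: yes

SE = σ/√n = 11/√23 = 2.2937
z = (x̄−μ₀)/SE = (40.13−36)/2.2937 = 1.8006
p-value (one-sided, H₁ greater) = 0.03588
At α=0.05: p < α → reject H₀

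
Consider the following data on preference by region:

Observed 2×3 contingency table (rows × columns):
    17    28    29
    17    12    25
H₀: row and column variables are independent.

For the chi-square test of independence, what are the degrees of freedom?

df = (r−1)(c−1) = (2−1)·(3−1) = 2

degrees of freedom = 2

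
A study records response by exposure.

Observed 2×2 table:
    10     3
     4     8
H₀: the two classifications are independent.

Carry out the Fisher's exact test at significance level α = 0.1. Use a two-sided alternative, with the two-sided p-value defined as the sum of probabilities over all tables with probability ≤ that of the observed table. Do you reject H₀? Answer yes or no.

Margins: r₁=13, r₂=12, c₁=14, c₂=11, n=25
p_obs = C(13,10)·C(12,4)/C(25,14); sum pmf over tables with pmf ≤ p_obs
p-value (two-sided) = 0.04718
At α=0.1: p < α → reject H₀

reject H₀: yes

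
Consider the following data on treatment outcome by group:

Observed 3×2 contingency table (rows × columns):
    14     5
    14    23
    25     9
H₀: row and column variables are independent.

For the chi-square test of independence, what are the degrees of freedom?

df = (r−1)(c−1) = (3−1)·(2−1) = 2

degrees of freedom = 2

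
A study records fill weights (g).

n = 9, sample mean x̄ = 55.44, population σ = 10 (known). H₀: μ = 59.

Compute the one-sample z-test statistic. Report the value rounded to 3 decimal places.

test statistic = -1.068

SE = σ/√n = 10/√9 = 3.3333
z = (x̄−μ₀)/SE = (55.44−59)/3.3333 = -1.0680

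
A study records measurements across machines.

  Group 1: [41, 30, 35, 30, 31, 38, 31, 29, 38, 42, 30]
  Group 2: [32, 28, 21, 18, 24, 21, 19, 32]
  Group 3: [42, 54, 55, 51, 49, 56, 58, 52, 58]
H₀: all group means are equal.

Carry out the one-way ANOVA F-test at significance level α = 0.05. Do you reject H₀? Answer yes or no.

Group means [34.09, 24.38, 52.78], grand mean 37.321
SSB = Σnᵢ(x̄ᵢ−x̄)² = 3605.767; SSW = ΣΣ(x−x̄ᵢ)² = 664.340
MSB = 3605.767/2 = 1802.8837; MSW = 664.340/25 = 26.5736
F = MSB/MSW = 67.8450
df = (2, 25)
p-value (upper-tail) = 0.00000
At α=0.05: p < α → reject H₀

reject H₀: yes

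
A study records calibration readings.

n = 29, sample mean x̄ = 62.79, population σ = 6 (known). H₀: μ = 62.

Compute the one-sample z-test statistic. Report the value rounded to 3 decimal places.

test statistic = 0.709

SE = σ/√n = 6/√29 = 1.1142
z = (x̄−μ₀)/SE = (62.79−62)/1.1142 = 0.7090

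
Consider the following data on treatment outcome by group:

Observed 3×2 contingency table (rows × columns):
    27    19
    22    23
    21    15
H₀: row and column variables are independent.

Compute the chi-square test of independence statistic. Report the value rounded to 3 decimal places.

Row totals [46, 45, 36], col totals [70, 57], n=127
χ² = (27−25.35)²/25.35 + (19−20.65)²/20.65 + (22−24.80)²/24.80 + (23−20.20)²/20.20 + (21−19.84)²/19.84 + (15−16.16)²/16.16 = 1.0943
df = 2

test statistic = 1.094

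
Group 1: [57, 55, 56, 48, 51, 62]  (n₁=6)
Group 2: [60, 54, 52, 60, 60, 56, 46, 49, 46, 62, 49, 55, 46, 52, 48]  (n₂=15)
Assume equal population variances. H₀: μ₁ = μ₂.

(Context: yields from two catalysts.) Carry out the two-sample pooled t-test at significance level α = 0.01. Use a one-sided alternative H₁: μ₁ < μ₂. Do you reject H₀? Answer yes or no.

x̄₁=54.833, s₁=4.875, n₁=6
x̄₂=53.000, s₂=5.657, n₂=15
s_p² = [5·4.875² + 14·5.657²]/19 = 29.8333
SE = √(s_p²·(1/6+1/15)) = 2.6384
t = (54.833−53.000)/2.6384 = 0.6949
df = 19
p-value (one-sided, H₁ less) = 0.75223
At α=0.01: p ≥ α → fail to reject H₀

reject H₀: no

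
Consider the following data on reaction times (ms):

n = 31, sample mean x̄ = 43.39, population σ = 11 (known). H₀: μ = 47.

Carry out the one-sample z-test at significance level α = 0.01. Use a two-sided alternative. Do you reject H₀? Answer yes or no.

reject H₀: no

SE = σ/√n = 11/√31 = 1.9757
z = (x̄−μ₀)/SE = (43.39−47)/1.9757 = -1.8272
p-value (two-sided) = 0.06766
At α=0.01: p ≥ α → fail to reject H₀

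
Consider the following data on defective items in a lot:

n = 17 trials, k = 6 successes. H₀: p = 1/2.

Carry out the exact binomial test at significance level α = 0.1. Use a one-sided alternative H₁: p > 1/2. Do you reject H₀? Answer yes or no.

Exact binomial: n=17, k=6, p₀=1/2=0.5000
P(X≥6) from Σ C(n,i)·p₀^i·(1−p₀)^(n−i)
p-value (one-sided, H₁ greater) = 0.92827
At α=0.1: p ≥ α → fail to reject H₀

reject H₀: no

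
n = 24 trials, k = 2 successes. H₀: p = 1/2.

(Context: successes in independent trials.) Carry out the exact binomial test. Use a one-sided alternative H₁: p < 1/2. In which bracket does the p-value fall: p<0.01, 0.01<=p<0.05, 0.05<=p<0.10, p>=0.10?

p-value bracket: p<0.01

Exact binomial: n=24, k=2, p₀=1/2=0.5000
P(X≤2) from Σ C(n,i)·p₀^i·(1−p₀)^(n−i)
p-value (one-sided, H₁ less) = 0.00002
→ bracket: p<0.01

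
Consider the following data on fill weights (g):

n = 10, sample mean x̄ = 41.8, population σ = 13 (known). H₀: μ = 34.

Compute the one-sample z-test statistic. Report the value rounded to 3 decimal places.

SE = σ/√n = 13/√10 = 4.1110
z = (x̄−μ₀)/SE = (41.8−34)/4.1110 = 1.8974

test statistic = 1.897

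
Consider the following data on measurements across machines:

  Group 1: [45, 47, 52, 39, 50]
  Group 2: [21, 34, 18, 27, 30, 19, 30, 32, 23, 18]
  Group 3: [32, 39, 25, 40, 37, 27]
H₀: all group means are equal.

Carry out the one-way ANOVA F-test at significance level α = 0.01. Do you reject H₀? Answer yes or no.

reject H₀: yes

Group means [46.60, 25.20, 33.33], grand mean 32.619
SSB = Σnᵢ(x̄ᵢ−x̄)² = 1530.819; SSW = ΣΣ(x−x̄ᵢ)² = 640.133
MSB = 1530.819/2 = 765.4095; MSW = 640.133/18 = 35.5630
F = MSB/MSW = 21.5227
df = (2, 18)
p-value (upper-tail) = 0.00002
At α=0.01: p < α → reject H₀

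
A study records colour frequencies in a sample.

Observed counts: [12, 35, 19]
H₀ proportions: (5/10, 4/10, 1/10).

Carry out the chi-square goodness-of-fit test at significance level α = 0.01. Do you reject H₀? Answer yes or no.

reject H₀: yes

n = 66; E_i = n·p_i = [33.00, 26.40, 6.60]
χ² = (12−33.00)²/33.00 + (35−26.40)²/26.40 + (19−6.60)²/6.60 = 39.4621
df = 2
p-value (upper-tail) = 0.00000
At α=0.01: p < α → reject H₀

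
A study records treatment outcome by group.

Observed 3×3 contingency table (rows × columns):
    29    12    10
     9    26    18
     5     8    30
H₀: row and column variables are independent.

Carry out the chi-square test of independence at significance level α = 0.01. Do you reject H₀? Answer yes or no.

Row totals [51, 53, 43], col totals [43, 46, 58], n=147
χ² = (29−14.92)²/14.92 + (12−15.96)²/15.96 + (10−20.12)²/20.12 + (9−15.50)²/15.50 + (26−16.59)²/16.59 + (18−20.91)²/20.91 + (5−12.58)²/12.58 + (8−13.46)²/13.46 + (30−16.97)²/16.97 = 44.6354
df = 4
p-value (upper-tail) = 0.00000
At α=0.01: p < α → reject H₀

reject H₀: yes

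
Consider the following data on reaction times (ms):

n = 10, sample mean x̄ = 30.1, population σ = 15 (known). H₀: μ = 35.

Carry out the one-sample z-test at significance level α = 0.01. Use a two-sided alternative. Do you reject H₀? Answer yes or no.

SE = σ/√n = 15/√10 = 4.7434
z = (x̄−μ₀)/SE = (30.1−35)/4.7434 = -1.0330
p-value (two-sided) = 0.30160
At α=0.01: p ≥ α → fail to reject H₀

reject H₀: no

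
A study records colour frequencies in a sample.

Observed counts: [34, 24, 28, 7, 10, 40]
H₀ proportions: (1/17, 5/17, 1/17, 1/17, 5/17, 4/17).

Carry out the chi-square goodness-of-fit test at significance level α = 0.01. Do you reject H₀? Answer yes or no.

n = 143; E_i = n·p_i = [8.41, 42.06, 8.41, 8.41, 42.06, 33.65]
χ² = (34−8.41)²/8.41 + (24−42.06)²/42.06 + (28−8.41)²/8.41 + (7−8.41)²/8.41 + (10−42.06)²/42.06 + (40−33.65)²/33.65 = 157.0797
df = 5
p-value (upper-tail) = 0.00000
At α=0.01: p < α → reject H₀

reject H₀: yes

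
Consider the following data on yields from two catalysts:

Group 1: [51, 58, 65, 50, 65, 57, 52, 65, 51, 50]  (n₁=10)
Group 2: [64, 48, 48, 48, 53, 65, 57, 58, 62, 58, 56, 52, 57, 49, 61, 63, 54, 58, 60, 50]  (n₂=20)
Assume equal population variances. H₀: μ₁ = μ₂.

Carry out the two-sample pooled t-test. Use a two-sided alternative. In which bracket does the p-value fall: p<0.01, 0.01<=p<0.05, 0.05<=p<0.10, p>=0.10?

p-value bracket: p>=0.10

x̄₁=56.400, s₁=6.535, n₁=10
x̄₂=56.050, s₂=5.577, n₂=20
s_p² = [9·6.535² + 19·5.577²]/28 = 34.8339
SE = √(s_p²·(1/10+1/20)) = 2.2858
t = (56.400−56.050)/2.2858 = 0.1531
df = 28
p-value (two-sided) = 0.87940
→ bracket: p>=0.10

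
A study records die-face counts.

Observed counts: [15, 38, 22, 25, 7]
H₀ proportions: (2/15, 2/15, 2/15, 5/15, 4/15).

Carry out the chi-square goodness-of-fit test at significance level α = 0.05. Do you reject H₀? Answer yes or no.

n = 107; E_i = n·p_i = [14.27, 14.27, 14.27, 35.67, 28.53]
χ² = (15−14.27)²/14.27 + (38−14.27)²/14.27 + (22−14.27)²/14.27 + (25−35.67)²/35.67 + (7−28.53)²/28.53 = 63.1519
df = 4
p-value (upper-tail) = 0.00000
At α=0.05: p < α → reject H₀

reject H₀: yes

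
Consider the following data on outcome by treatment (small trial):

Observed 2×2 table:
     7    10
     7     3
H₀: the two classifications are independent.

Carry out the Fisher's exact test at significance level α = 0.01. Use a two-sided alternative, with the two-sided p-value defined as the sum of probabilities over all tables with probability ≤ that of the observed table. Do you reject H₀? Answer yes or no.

reject H₀: no

Margins: r₁=17, r₂=10, c₁=14, c₂=13, n=27
p_obs = C(17,7)·C(10,7)/C(27,14); sum pmf over tables with pmf ≤ p_obs
p-value (two-sided) = 0.23646
At α=0.01: p ≥ α → fail to reject H₀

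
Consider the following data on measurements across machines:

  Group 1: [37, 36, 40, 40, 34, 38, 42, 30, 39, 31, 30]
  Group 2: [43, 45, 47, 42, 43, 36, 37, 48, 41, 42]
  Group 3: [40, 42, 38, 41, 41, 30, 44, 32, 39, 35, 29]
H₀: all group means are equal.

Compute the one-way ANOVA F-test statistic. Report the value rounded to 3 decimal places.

Group means [36.09, 42.40, 37.36], grand mean 38.500
SSB = Σnᵢ(x̄ᵢ−x̄)² = 230.145; SSW = ΣΣ(x−x̄ᵢ)² = 575.855
MSB = 230.145/2 = 115.0727; MSW = 575.855/29 = 19.8571
F = MSB/MSW = 5.7951
df = (2, 29)

test statistic = 5.795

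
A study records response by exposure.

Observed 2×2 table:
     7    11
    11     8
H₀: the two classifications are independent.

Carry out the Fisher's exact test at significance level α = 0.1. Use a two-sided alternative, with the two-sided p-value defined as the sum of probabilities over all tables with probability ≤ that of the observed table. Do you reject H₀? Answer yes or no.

reject H₀: no

Margins: r₁=18, r₂=19, c₁=18, c₂=19, n=37
p_obs = C(18,7)·C(19,11)/C(37,18); sum pmf over tables with pmf ≤ p_obs
p-value (two-sided) = 0.32998
At α=0.1: p ≥ α → fail to reject H₀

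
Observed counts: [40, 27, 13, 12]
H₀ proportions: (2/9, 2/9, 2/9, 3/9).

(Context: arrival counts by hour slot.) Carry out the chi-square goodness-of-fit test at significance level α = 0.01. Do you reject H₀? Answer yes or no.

n = 92; E_i = n·p_i = [20.44, 20.44, 20.44, 30.67]
χ² = (40−20.44)²/20.44 + (27−20.44)²/20.44 + (13−20.44)²/20.44 + (12−30.67)²/30.67 = 34.8804
df = 3
p-value (upper-tail) = 0.00000
At α=0.01: p < α → reject H₀

reject H₀: yes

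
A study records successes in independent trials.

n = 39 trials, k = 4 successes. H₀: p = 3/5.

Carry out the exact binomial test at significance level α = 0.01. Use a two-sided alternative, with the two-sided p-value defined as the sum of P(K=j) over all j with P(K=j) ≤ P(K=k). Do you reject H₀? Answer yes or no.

reject H₀: yes

Exact binomial: n=39, k=4, p₀=3/5=0.6000
P(X=j) = C(n,j)·p₀^j·(1−p₀)^(n−j); p = Σ P(X=j) over j with P(X=j) ≤ P(X=4)
p-value (two-sided) = 0.00000
At α=0.01: p < α → reject H₀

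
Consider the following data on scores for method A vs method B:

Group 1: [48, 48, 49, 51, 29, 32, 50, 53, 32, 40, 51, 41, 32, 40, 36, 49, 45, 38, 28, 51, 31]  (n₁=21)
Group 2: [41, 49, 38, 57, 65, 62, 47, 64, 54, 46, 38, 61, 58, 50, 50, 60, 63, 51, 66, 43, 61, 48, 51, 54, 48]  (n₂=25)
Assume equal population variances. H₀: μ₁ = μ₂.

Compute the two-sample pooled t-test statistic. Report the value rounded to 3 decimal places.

x̄₁=41.619, s₁=8.517, n₁=21
x̄₂=53.000, s₂=8.431, n₂=25
s_p² = [20·8.517² + 24·8.431²]/44 = 71.7489
SE = √(s_p²·(1/21+1/25)) = 2.5073
t = (41.619−53.000)/2.5073 = -4.5391
df = 44

test statistic = -4.539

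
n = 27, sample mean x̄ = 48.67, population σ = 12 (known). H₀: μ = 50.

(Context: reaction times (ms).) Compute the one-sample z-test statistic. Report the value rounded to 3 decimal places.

SE = σ/√n = 12/√27 = 2.3094
z = (x̄−μ₀)/SE = (48.67−50)/2.3094 = -0.5759

test statistic = -0.576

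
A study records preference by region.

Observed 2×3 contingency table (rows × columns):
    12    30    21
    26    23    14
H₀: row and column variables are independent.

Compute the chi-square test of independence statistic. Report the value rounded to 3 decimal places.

Row totals [63, 63], col totals [38, 53, 35], n=126
χ² = (12−19.00)²/19.00 + (30−26.50)²/26.50 + (21−17.50)²/17.50 + (26−19.00)²/19.00 + (23−26.50)²/26.50 + (14−17.50)²/17.50 = 7.4824
df = 2

test statistic = 7.482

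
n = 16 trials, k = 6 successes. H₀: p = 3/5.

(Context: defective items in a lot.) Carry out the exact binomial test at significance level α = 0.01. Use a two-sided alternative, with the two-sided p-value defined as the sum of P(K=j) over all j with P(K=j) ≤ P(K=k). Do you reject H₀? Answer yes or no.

reject H₀: no

Exact binomial: n=16, k=6, p₀=3/5=0.6000
P(X=j) = C(n,j)·p₀^j·(1−p₀)^(n−j); p = Σ P(X=j) over j with P(X=j) ≤ P(X=6)
p-value (two-sided) = 0.07666
At α=0.01: p ≥ α → fail to reject H₀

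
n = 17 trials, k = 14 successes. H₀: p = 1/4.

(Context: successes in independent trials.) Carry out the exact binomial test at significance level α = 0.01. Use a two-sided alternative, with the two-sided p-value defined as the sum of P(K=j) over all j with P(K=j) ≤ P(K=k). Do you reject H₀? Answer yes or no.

reject H₀: yes

Exact binomial: n=17, k=14, p₀=1/4=0.2500
P(X=j) = C(n,j)·p₀^j·(1−p₀)^(n−j); p = Σ P(X=j) over j with P(X=j) ≤ P(X=14)
p-value (two-sided) = 0.00000
At α=0.01: p < α → reject H₀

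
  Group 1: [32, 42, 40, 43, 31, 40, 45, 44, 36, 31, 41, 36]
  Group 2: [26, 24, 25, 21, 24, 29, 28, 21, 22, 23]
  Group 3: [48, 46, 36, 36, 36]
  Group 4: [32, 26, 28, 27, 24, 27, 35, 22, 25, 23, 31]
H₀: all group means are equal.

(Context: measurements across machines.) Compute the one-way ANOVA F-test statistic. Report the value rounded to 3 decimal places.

test statistic = 28.970

Group means [38.42, 24.30, 40.40, 27.27], grand mean 31.737
SSB = Σnᵢ(x̄ᵢ−x̄)² = 1682.970; SSW = ΣΣ(x−x̄ᵢ)² = 658.398
MSB = 1682.970/3 = 560.9900; MSW = 658.398/34 = 19.3647
F = MSB/MSW = 28.9698
df = (3, 34)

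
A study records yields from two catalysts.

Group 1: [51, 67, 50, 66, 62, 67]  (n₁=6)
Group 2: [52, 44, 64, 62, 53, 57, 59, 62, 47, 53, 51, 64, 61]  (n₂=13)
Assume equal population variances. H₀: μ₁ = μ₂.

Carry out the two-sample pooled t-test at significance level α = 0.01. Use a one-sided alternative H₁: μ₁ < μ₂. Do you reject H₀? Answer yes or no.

x̄₁=60.500, s₁=7.969, n₁=6
x̄₂=56.077, s₂=6.576, n₂=13
s_p² = [5·7.969² + 12·6.576²]/17 = 49.2014
SE = √(s_p²·(1/6+1/13)) = 3.4619
t = (60.500−56.077)/3.4619 = 1.2776
df = 17
p-value (one-sided, H₁ less) = 0.89072
At α=0.01: p ≥ α → fail to reject H₀

reject H₀: no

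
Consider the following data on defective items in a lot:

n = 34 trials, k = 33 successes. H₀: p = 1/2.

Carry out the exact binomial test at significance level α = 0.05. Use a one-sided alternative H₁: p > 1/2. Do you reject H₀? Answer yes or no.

reject H₀: yes

Exact binomial: n=34, k=33, p₀=1/2=0.5000
P(X≥33) from Σ C(n,i)·p₀^i·(1−p₀)^(n−i)
p-value (one-sided, H₁ greater) = 0.00000
At α=0.05: p < α → reject H₀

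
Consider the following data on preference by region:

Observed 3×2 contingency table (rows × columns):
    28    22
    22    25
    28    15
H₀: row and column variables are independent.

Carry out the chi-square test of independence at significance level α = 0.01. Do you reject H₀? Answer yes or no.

Row totals [50, 47, 43], col totals [78, 62], n=140
χ² = (28−27.86)²/27.86 + (22−22.14)²/22.14 + (22−26.19)²/26.19 + (25−20.81)²/20.81 + (28−23.96)²/23.96 + (15−19.04)²/19.04 = 3.0530
df = 2
p-value (upper-tail) = 0.21729
At α=0.01: p ≥ α → fail to reject H₀

reject H₀: no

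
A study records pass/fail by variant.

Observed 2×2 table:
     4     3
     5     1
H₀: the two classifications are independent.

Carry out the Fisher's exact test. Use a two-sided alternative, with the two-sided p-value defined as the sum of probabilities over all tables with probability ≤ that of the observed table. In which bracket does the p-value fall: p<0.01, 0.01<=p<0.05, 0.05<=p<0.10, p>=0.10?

p-value bracket: p>=0.10

Margins: r₁=7, r₂=6, c₁=9, c₂=4, n=13
p_obs = C(7,4)·C(6,5)/C(13,9); sum pmf over tables with pmf ≤ p_obs
p-value (two-sided) = 0.55944
→ bracket: p>=0.10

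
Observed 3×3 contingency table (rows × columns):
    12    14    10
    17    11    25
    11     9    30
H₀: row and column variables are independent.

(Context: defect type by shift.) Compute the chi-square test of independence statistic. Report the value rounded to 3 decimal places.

test statistic = 10.123

Row totals [36, 53, 50], col totals [40, 34, 65], n=139
χ² = (12−10.36)²/10.36 + (14−8.81)²/8.81 + (10−16.83)²/16.83 + (17−15.25)²/15.25 + (11−12.96)²/12.96 + (25−24.78)²/24.78 + (11−14.39)²/14.39 + (9−12.23)²/12.23 + (30−23.38)²/23.38 = 10.1229
df = 4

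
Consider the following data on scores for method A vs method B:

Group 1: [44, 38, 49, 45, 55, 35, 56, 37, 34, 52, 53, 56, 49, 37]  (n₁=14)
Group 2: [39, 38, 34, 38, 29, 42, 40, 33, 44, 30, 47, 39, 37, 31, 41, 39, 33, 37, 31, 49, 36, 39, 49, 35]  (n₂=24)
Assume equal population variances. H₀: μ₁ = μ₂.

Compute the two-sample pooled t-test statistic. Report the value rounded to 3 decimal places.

x̄₁=45.714, s₁=8.222, n₁=14
x̄₂=37.917, s₂=5.579, n₂=24
s_p² = [13·8.222² + 23·5.579²]/36 = 44.2970
SE = √(s_p²·(1/14+1/24)) = 2.2383
t = (45.714−37.917)/2.2383 = 3.4838
df = 36

test statistic = 3.484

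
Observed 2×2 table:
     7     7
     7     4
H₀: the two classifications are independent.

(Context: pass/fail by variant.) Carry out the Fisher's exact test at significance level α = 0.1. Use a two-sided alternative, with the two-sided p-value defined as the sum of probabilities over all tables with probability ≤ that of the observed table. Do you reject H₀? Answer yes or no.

reject H₀: no

Margins: r₁=14, r₂=11, c₁=14, c₂=11, n=25
p_obs = C(14,7)·C(11,7)/C(25,14); sum pmf over tables with pmf ≤ p_obs
p-value (two-sided) = 0.68875
At α=0.1: p ≥ α → fail to reject H₀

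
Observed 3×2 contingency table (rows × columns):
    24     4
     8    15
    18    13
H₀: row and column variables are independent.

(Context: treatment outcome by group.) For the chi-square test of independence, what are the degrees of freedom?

degrees of freedom = 2

df = (r−1)(c−1) = (3−1)·(2−1) = 2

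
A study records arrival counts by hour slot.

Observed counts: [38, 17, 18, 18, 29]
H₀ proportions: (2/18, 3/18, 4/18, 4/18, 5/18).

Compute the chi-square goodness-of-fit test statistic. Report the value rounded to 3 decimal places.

test statistic = 52.280

n = 120; E_i = n·p_i = [13.33, 20.00, 26.67, 26.67, 33.33]
χ² = (38−13.33)²/13.33 + (17−20.00)²/20.00 + (18−26.67)²/26.67 + (18−26.67)²/26.67 + (29−33.33)²/33.33 = 52.2800
df = 4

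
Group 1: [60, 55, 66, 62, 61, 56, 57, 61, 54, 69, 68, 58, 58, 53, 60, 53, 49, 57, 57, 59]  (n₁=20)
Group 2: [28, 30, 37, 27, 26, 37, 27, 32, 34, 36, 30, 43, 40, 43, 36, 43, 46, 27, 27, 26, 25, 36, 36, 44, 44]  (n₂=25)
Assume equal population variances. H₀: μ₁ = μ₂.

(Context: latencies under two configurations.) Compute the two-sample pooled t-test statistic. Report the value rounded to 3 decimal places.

x̄₁=58.650, s₁=5.040, n₁=20
x̄₂=34.400, s₂=6.862, n₂=25
s_p² = [19·5.040² + 24·6.862²]/43 = 37.5012
SE = √(s_p²·(1/20+1/25)) = 1.8371
t = (58.650−34.400)/1.8371 = 13.1998
df = 43

test statistic = 13.200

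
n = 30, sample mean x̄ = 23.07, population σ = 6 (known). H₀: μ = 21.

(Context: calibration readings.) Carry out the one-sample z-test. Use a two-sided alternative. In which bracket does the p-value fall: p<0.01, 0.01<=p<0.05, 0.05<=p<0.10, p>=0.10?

p-value bracket: 0.05<=p<0.10

SE = σ/√n = 6/√30 = 1.0954
z = (x̄−μ₀)/SE = (23.07−21)/1.0954 = 1.8896
p-value (two-sided) = 0.05881
→ bracket: 0.05<=p<0.10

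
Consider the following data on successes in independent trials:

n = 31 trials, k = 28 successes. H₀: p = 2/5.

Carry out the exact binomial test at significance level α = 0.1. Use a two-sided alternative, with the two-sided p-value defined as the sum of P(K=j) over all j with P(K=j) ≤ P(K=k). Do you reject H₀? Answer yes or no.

reject H₀: yes

Exact binomial: n=31, k=28, p₀=2/5=0.4000
P(X=j) = C(n,j)·p₀^j·(1−p₀)^(n−j); p = Σ P(X=j) over j with P(X=j) ≤ P(X=28)
p-value (two-sided) = 0.00000
At α=0.1: p < α → reject H₀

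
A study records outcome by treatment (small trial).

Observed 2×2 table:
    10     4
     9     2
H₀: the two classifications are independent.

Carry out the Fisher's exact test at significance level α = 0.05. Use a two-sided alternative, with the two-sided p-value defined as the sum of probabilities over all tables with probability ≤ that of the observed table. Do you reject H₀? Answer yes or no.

reject H₀: no

Margins: r₁=14, r₂=11, c₁=19, c₂=6, n=25
p_obs = C(14,10)·C(11,9)/C(25,19); sum pmf over tables with pmf ≤ p_obs
p-value (two-sided) = 0.66087
At α=0.05: p ≥ α → fail to reject H₀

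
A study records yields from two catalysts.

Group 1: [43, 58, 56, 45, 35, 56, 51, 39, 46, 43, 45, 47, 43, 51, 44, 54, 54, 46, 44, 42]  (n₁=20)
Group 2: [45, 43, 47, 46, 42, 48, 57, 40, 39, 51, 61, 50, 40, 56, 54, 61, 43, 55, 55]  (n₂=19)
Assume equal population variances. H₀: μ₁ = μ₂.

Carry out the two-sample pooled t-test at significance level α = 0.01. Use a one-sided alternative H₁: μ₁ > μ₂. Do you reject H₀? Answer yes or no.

reject H₀: no

x̄₁=47.100, s₁=6.164, n₁=20
x̄₂=49.105, s₂=7.133, n₂=19
s_p² = [19·6.164² + 18·7.133²]/37 = 44.2592
SE = √(s_p²·(1/20+1/19)) = 2.1313
t = (47.100−49.105)/2.1313 = -0.9409
df = 37
p-value (one-sided, H₁ greater) = 0.82356
At α=0.01: p ≥ α → fail to reject H₀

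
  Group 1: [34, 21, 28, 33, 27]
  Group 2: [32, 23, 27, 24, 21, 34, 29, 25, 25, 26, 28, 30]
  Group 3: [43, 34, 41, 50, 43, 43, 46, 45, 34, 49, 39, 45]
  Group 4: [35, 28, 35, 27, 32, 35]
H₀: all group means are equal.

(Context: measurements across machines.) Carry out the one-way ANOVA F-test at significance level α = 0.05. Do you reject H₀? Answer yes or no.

reject H₀: yes

Group means [28.60, 27.00, 42.67, 32.00], grand mean 33.457
SSB = Σnᵢ(x̄ᵢ−x̄)² = 1648.819; SSW = ΣΣ(x−x̄ᵢ)² = 617.867
MSB = 1648.819/3 = 549.6063; MSW = 617.867/31 = 19.9312
F = MSB/MSW = 27.5752
df = (3, 31)
p-value (upper-tail) = 0.00000
At α=0.05: p < α → reject H₀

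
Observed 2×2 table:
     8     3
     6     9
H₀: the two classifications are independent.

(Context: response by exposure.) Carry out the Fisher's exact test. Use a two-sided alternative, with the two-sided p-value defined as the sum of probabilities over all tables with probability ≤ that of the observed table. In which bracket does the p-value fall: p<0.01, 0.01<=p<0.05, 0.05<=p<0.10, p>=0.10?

Margins: r₁=11, r₂=15, c₁=14, c₂=12, n=26
p_obs = C(11,8)·C(15,6)/C(26,14); sum pmf over tables with pmf ≤ p_obs
p-value (two-sided) = 0.13025
→ bracket: p>=0.10

p-value bracket: p>=0.10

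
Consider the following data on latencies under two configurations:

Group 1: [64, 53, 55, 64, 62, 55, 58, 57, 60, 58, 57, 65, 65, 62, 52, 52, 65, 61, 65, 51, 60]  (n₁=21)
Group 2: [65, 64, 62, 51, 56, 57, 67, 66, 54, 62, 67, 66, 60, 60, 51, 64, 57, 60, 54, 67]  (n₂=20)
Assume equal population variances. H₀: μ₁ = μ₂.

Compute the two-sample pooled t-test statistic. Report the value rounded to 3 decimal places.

test statistic = -0.886

x̄₁=59.095, s₁=4.784, n₁=21
x̄₂=60.500, s₂=5.366, n₂=20
s_p² = [20·4.784² + 19·5.366²]/39 = 25.7643
SE = √(s_p²·(1/21+1/20)) = 1.5859
t = (59.095−60.500)/1.5859 = -0.8858
df = 39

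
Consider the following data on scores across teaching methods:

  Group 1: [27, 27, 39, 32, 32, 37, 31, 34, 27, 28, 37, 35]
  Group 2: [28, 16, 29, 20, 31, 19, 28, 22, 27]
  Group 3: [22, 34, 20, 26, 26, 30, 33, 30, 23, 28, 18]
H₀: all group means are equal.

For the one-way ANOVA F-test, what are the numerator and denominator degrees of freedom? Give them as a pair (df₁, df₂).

degrees of freedom = [2, 29]

k = 3 groups, N = 32 total
df = (k−1, N−k) = (3−1, 32−3) = (2, 29)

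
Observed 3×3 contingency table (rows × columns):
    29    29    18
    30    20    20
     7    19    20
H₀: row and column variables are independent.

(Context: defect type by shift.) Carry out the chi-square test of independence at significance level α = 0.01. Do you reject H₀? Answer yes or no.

Row totals [76, 70, 46], col totals [66, 68, 58], n=192
χ² = (29−26.12)²/26.12 + (29−26.92)²/26.92 + (18−22.96)²/22.96 + (30−24.06)²/24.06 + (20−24.79)²/24.79 + (20−21.15)²/21.15 + (7−15.81)²/15.81 + (19−16.29)²/16.29 + (20−13.90)²/13.90 = 12.0448
df = 4
p-value (upper-tail) = 0.01702
At α=0.01: p ≥ α → fail to reject H₀

reject H₀: no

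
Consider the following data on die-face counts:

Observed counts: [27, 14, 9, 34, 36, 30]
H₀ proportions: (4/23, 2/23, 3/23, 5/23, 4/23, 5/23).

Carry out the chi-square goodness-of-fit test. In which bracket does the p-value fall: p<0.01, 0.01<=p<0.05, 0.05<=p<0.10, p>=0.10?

p-value bracket: 0.05<=p<0.10

n = 150; E_i = n·p_i = [26.09, 13.04, 19.57, 32.61, 26.09, 32.61]
χ² = (27−26.09)²/26.09 + (14−13.04)²/13.04 + (9−19.57)²/19.57 + (34−32.61)²/32.61 + (36−26.09)²/26.09 + (30−32.61)²/32.61 = 9.8423
df = 5
p-value (upper-tail) = 0.07983
→ bracket: 0.05<=p<0.10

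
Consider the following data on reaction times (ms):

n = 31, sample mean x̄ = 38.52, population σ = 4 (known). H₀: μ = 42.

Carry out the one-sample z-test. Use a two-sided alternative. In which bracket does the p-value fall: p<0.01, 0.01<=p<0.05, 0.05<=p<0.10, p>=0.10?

p-value bracket: p<0.01

SE = σ/√n = 4/√31 = 0.7184
z = (x̄−μ₀)/SE = (38.52−42)/0.7184 = -4.8440
p-value (two-sided) = 0.00000
→ bracket: p<0.01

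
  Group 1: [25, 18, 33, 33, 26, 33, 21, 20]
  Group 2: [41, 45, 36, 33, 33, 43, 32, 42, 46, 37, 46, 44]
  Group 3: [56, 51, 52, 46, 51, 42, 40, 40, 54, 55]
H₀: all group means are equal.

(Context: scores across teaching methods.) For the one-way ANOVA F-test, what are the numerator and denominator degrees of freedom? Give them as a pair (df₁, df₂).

k = 3 groups, N = 30 total
df = (k−1, N−k) = (3−1, 30−3) = (2, 27)

degrees of freedom = [2, 27]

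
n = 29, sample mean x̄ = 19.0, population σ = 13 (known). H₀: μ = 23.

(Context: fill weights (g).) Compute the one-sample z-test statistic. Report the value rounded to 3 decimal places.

test statistic = -1.657

SE = σ/√n = 13/√29 = 2.4140
z = (x̄−μ₀)/SE = (19.0−23)/2.4140 = -1.6570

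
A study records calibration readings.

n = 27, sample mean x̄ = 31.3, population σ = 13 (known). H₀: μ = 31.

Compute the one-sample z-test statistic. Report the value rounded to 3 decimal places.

test statistic = 0.120

SE = σ/√n = 13/√27 = 2.5019
z = (x̄−μ₀)/SE = (31.3−31)/2.5019 = 0.1199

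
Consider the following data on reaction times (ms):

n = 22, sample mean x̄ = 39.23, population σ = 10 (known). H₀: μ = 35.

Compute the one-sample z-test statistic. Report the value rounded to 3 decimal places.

test statistic = 1.984

SE = σ/√n = 10/√22 = 2.1320
z = (x̄−μ₀)/SE = (39.23−35)/2.1320 = 1.9840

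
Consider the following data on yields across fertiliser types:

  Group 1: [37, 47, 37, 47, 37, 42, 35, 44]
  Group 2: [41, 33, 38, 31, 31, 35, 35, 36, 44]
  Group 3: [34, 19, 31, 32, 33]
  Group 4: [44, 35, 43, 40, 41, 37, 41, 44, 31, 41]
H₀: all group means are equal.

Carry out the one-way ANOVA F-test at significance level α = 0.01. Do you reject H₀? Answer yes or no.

Group means [40.75, 36.00, 29.80, 39.70], grand mean 37.375
SSB = Σnᵢ(x̄ᵢ−x̄)² = 449.100; SSW = ΣΣ(x−x̄ᵢ)² = 628.400
MSB = 449.100/3 = 149.7000; MSW = 628.400/28 = 22.4429
F = MSB/MSW = 6.6703
df = (3, 28)
p-value (upper-tail) = 0.00154
At α=0.01: p < α → reject H₀

reject H₀: yes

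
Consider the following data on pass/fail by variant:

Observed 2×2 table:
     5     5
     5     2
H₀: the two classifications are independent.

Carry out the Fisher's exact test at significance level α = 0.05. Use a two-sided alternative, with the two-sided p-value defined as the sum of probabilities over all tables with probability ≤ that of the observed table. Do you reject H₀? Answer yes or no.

reject H₀: no

Margins: r₁=10, r₂=7, c₁=10, c₂=7, n=17
p_obs = C(10,5)·C(7,5)/C(17,10); sum pmf over tables with pmf ≤ p_obs
p-value (two-sided) = 0.62207
At α=0.05: p ≥ α → fail to reject H₀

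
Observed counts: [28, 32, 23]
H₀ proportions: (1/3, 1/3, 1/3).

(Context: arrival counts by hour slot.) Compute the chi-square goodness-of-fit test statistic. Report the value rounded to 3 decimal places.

n = 83; E_i = n·p_i = [27.67, 27.67, 27.67]
χ² = (28−27.67)²/27.67 + (32−27.67)²/27.67 + (23−27.67)²/27.67 = 1.4699
df = 2

test statistic = 1.470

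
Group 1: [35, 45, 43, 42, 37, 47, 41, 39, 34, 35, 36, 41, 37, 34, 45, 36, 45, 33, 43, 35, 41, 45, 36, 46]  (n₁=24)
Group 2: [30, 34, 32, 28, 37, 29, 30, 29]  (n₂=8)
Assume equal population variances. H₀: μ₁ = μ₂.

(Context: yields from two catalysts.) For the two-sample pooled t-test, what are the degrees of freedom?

degrees of freedom = 30

df = n₁ + n₂ − 2 = 24 + 8 − 2 = 30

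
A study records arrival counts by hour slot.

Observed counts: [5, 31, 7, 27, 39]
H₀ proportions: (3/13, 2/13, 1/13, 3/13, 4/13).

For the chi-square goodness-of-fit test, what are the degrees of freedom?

degrees of freedom = 4

df = k − 1 = 5 − 1 = 4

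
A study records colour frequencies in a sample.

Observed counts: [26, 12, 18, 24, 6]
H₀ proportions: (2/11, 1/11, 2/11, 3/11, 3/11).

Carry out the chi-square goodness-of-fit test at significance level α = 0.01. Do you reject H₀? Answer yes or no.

reject H₀: yes

n = 86; E_i = n·p_i = [15.64, 7.82, 15.64, 23.45, 23.45]
χ² = (26−15.64)²/15.64 + (12−7.82)²/7.82 + (18−15.64)²/15.64 + (24−23.45)²/23.45 + (6−23.45)²/23.45 = 22.4651
df = 4
p-value (upper-tail) = 0.00016
At α=0.01: p < α → reject H₀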